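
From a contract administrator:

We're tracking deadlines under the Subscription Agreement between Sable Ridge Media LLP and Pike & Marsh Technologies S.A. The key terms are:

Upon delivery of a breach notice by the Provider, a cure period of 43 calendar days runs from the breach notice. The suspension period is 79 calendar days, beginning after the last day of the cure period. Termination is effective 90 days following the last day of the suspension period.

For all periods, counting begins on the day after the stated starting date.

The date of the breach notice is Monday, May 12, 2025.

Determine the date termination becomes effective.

Dec 10, 2025

The last day of the cure period: 43 calendar days after May 12, 2025 is Jun 24, 2025.
Adding 79 calendar days to Jun 24, 2025 gives Sep 11, 2025, which is the last day of the suspension period.
The date termination becomes effective: Sep 11, 2025 + 90 days = Dec 10, 2025.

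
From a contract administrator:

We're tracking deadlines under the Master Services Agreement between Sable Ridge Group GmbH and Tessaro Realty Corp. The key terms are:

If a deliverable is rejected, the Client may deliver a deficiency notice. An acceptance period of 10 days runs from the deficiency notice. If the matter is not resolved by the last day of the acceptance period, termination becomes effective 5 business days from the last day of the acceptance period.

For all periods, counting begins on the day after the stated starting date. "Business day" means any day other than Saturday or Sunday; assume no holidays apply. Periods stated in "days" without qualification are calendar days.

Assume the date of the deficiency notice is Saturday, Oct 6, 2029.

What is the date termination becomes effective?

Adding 10 calendar days to Oct 6, 2029 gives Oct 16, 2029, which is the last day of the acceptance period.
The date termination becomes effective: 5 business days after Tuesday, Oct 16, 2029, skipping weekends — Oct 17, Oct 18, Oct 19, Oct 22, Oct 23 — lands on Tuesday, Oct 23, 2029.

Oct 23, 2029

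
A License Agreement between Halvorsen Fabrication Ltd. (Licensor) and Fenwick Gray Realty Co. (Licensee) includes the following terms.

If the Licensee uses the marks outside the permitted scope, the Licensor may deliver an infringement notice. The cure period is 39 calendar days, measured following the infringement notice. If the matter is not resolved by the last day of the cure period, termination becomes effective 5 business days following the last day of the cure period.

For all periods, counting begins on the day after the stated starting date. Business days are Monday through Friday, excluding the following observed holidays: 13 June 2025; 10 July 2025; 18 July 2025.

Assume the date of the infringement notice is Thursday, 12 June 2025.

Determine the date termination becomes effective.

The last day of the cure period: 39 calendar days after 12 June 2025 is 21 July 2025.
From Monday, 21 July 2025, 5 business days (Jul 22, Jul 23, Jul 24, Jul 25, Jul 28, skipping weekends) brings us to Monday, 28 July 2025, which is the date termination becomes effective.

28 July 2025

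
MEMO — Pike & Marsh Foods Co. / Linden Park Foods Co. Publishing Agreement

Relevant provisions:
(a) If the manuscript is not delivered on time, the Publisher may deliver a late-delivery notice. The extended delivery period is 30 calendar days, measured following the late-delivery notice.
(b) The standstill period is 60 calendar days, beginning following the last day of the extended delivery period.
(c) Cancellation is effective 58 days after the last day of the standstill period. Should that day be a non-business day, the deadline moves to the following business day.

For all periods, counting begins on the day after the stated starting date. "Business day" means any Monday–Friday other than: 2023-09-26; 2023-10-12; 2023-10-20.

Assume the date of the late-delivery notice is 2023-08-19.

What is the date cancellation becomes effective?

Adding 30 calendar days to 2023-08-19 gives 2023-09-18, which is the last day of the extended delivery period.
The last day of the standstill period: 60 calendar days after 2023-09-18 is 2023-11-17.
The date cancellation becomes effective: 58 calendar days after 2023-11-17 is 2024-01-14. That falls on a Sunday, so it rolls to the next business day, Monday, 2024-01-15.

2024-01-15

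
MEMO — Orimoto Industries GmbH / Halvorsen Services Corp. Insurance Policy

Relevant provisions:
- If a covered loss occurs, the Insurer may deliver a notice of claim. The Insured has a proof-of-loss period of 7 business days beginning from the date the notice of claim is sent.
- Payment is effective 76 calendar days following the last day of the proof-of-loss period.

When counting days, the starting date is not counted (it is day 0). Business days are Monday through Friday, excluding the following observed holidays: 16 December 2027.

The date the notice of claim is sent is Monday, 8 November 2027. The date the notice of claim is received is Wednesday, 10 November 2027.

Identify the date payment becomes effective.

1 February 2028

From Monday, 8 November 2027, 7 business days (Nov 9, Nov 10, Nov 11, Nov 12, Nov 15, Nov 16, Nov 17, skipping weekends) brings us to Wednesday, 17 November 2027, which is the last day of the proof-of-loss period.
The date payment becomes effective: 76 calendar days after 17 November 2027 is 1 February 2028.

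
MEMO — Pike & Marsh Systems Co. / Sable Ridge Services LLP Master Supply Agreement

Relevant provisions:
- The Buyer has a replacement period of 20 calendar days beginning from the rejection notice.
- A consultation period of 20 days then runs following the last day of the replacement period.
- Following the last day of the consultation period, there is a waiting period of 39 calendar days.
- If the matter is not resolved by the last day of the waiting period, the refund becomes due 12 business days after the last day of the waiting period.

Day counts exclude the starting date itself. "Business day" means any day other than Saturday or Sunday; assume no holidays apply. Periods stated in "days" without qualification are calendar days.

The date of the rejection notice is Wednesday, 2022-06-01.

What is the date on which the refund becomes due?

2022-09-06

The last day of the replacement period: 20 calendar days after 2022-06-01 is 2022-06-21.
Adding 20 calendar days to 2022-06-21 gives 2022-07-11, which is the last day of the consultation period.
The last day of the waiting period: 2022-07-11 + 39 days = 2022-08-19.
From Friday, 2022-08-19, 12 business days (Aug 22, Aug 23, Aug 24, Aug 25, …, Sep 2, Sep 5, Sep 6, skipping weekends) brings us to Tuesday, 2022-09-06, which is the date on which the refund becomes due.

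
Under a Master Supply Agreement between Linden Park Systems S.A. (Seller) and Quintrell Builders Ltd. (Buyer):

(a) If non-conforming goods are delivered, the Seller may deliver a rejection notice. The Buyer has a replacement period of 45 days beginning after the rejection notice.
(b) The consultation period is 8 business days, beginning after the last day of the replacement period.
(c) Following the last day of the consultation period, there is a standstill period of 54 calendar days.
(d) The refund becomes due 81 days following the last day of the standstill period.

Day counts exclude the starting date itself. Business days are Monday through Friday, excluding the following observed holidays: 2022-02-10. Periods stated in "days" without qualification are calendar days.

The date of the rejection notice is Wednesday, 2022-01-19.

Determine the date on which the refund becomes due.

2022-07-29

The last day of the replacement period: 2022-01-19 + 45 days = 2022-03-05.
The last day of the consultation period: counting 8 business days from Saturday, 2022-03-05 (Mar 7, Mar 8, Mar 9, Mar 10, Mar 11, Mar 14, Mar 15, Mar 16, skipping weekends) reaches Wednesday, 2022-03-16.
The last day of the standstill period: 2022-03-16 + 54 days = 2022-05-09.
The date on which the refund becomes due: 2022-05-09 + 81 days = 2022-07-29.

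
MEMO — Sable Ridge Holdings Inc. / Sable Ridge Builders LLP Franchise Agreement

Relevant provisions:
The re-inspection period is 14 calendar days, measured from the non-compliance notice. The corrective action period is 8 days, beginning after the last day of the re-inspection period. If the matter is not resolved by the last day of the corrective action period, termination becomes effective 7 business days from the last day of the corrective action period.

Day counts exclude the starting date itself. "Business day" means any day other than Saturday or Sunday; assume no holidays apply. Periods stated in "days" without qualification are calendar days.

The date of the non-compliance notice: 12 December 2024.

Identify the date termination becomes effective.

The last day of the re-inspection period: 14 calendar days after 12 December 2024 is 26 December 2024.
The last day of the corrective action period: 26 December 2024 + 8 days = 3 January 2025.
The date termination becomes effective: 7 business days after Friday, 3 January 2025, skipping weekends — Jan 6, Jan 7, Jan 8, Jan 9, Jan 10, Jan 13, Jan 14 — lands on Tuesday, 14 January 2025.

14 January 2025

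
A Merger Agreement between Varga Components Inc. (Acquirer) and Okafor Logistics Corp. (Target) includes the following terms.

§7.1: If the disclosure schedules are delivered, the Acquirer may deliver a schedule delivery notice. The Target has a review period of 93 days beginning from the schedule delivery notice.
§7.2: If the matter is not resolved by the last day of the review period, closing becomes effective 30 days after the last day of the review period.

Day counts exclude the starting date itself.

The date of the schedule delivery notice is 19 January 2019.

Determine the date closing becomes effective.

22 May 2019

The last day of the review period: 19 January 2019 + 93 days = 22 April 2019.
The date closing becomes effective: 22 April 2019 + 30 days = 22 May 2019.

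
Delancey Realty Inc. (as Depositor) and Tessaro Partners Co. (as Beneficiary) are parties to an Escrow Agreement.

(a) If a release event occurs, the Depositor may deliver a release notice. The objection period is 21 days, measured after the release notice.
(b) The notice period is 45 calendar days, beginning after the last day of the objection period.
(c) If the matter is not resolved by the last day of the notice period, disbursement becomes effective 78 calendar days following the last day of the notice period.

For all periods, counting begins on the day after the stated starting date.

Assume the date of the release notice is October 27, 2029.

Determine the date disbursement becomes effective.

The last day of the objection period: October 27, 2029 + 21 days = November 17, 2029.
The last day of the notice period: 45 calendar days after November 17, 2029 is January 1, 2030.
The date disbursement becomes effective: January 1, 2030 + 78 days = March 20, 2030.

March 20, 2030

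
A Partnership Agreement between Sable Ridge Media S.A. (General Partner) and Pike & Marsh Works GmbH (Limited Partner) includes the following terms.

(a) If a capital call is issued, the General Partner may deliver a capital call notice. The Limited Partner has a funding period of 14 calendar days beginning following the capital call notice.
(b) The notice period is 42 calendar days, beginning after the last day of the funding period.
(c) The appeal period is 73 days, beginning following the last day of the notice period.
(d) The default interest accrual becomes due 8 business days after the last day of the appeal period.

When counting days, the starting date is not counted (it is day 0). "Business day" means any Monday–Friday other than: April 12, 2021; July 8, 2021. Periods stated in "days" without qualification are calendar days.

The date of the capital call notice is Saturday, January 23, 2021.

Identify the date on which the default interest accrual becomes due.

June 11, 2021

Adding 14 calendar days to January 23, 2021 gives February 6, 2021, which is the last day of the funding period.
Adding 42 calendar days to February 6, 2021 gives March 20, 2021, which is the last day of the notice period.
The last day of the appeal period: March 20, 2021 + 73 days = June 1, 2021.
The date on which the default interest accrual becomes due: 8 business days after Tuesday, June 1, 2021, skipping weekends — Jun 2, Jun 3, Jun 4, Jun 7, Jun 8, Jun 9, Jun 10, Jun 11 — lands on Friday, June 11, 2021.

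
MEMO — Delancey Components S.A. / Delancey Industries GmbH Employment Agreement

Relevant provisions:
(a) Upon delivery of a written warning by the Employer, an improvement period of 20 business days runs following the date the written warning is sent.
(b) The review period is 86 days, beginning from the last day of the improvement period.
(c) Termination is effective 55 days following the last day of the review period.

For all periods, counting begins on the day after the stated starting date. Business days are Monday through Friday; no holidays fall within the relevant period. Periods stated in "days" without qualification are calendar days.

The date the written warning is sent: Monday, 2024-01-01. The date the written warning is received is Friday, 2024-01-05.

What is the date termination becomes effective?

2024-06-18

The last day of the improvement period: counting 20 business days from Monday, 2024-01-01 (Jan 2, Jan 3, Jan 4, Jan 5, …, Jan 25, Jan 26, Jan 29, skipping weekends) reaches Monday, 2024-01-29.
The last day of the review period: 86 calendar days after 2024-01-29 is 2024-04-24.
The date termination becomes effective: 2024-04-24 + 55 days = 2024-06-18.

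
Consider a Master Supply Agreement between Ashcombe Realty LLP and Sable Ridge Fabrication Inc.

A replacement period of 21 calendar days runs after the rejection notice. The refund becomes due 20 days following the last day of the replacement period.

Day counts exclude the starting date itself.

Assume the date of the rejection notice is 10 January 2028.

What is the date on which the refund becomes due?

20 February 2028

Adding 21 calendar days to 10 January 2028 gives 31 January 2028, which is the last day of the replacement period.
The date on which the refund becomes due: 31 January 2028 + 20 days = 20 February 2028.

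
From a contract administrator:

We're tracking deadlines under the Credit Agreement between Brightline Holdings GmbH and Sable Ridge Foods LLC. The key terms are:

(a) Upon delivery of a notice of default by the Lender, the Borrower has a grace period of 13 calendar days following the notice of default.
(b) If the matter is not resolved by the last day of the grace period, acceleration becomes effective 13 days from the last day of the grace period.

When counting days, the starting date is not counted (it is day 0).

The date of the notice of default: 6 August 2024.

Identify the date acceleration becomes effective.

1 September 2024

The last day of the grace period: 6 August 2024 + 13 days = 19 August 2024.
The date acceleration becomes effective: 19 August 2024 + 13 days = 1 September 2024.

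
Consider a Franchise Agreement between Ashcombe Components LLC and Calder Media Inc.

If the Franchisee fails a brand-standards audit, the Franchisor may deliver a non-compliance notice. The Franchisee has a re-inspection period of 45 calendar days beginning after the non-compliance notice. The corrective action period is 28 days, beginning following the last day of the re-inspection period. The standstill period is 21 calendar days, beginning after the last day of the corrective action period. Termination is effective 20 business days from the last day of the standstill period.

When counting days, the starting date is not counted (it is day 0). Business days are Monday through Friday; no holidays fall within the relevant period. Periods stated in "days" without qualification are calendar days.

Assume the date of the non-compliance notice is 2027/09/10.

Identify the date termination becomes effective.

2028/01/10

Adding 45 calendar days to 2027/09/10 gives 2027/10/25, which is the last day of the re-inspection period.
The last day of the corrective action period: 28 calendar days after 2027/10/25 is 2027/11/22.
Adding 21 calendar days to 2027/11/22 gives 2027/12/13, which is the last day of the standstill period.
The date termination becomes effective: counting 20 business days from Monday, 2027/12/13 (Dec 14, Dec 15, Dec 16, Dec 17, …, Jan 6, Jan 7, Jan 10, skipping weekends) reaches Monday, 2028/01/10.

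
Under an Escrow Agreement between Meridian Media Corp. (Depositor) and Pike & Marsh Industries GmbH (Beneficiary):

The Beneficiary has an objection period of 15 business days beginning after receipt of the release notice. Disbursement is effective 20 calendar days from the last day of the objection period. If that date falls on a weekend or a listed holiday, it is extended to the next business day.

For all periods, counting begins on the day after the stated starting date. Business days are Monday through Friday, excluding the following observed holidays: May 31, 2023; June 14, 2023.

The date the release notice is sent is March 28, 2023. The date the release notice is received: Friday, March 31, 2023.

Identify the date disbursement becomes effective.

May 11, 2023

The last day of the objection period: counting 15 business days from Friday, March 31, 2023 (Apr 3, Apr 4, Apr 5, Apr 6, …, Apr 19, Apr 20, Apr 21, skipping weekends) reaches Friday, April 21, 2023.
The date disbursement becomes effective: 20 calendar days after April 21, 2023 is May 11, 2023. May 11, 2023 is a Thursday and is not a listed holiday, so no roll-forward applies.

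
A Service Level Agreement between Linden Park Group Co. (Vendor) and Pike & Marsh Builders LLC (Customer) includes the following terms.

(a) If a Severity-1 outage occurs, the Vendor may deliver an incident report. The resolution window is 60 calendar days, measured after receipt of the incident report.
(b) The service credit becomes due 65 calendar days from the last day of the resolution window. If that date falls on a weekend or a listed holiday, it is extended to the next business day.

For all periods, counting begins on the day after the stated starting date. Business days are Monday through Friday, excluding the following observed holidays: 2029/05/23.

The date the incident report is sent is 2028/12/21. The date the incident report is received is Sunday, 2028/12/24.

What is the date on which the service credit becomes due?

The last day of the resolution window: 60 calendar days after 2028/12/24 is 2029/02/22.
The date on which the service credit becomes due: 65 calendar days after 2029/02/22 is 2029/04/28. That falls on a Saturday, so it rolls to the next business day, Monday, 2029/04/30.

2029/04/30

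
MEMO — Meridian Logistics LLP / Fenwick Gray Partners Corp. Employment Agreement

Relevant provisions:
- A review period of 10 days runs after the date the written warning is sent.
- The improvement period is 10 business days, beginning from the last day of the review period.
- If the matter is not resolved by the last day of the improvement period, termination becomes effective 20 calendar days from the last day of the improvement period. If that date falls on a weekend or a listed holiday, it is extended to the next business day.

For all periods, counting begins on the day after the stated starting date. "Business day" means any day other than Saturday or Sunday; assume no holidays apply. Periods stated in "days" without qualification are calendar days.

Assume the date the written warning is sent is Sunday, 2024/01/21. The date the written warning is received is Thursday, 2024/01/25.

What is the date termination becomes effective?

2024/03/05

Adding 10 calendar days to 2024/01/21 gives 2024/01/31, which is the last day of the review period.
The last day of the improvement period: 10 business days after Wednesday, 2024/01/31, skipping weekends — Feb 1, Feb 2, Feb 5, Feb 6, Feb 7, Feb 8, Feb 9, Feb 12, Feb 13, Feb 14 — lands on Wednesday, 2024/02/14.
The date termination becomes effective: 2024/02/14 + 20 days = 2024/03/05. 2024/03/05 is a Tuesday, so no roll-forward applies.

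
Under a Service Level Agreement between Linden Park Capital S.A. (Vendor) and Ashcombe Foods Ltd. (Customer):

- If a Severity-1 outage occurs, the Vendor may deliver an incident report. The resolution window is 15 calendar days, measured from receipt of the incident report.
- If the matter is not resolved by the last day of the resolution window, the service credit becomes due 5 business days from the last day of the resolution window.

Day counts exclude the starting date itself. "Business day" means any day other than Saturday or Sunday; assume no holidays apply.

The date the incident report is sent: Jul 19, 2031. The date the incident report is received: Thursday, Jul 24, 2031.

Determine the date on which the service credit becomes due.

The last day of the resolution window: 15 calendar days after Jul 24, 2031 is Aug 8, 2031.
The date on which the service credit becomes due: counting 5 business days from Friday, Aug 8, 2031 (Aug 11, Aug 12, Aug 13, Aug 14, Aug 15, skipping weekends) reaches Friday, Aug 15, 2031.

Aug 15, 2031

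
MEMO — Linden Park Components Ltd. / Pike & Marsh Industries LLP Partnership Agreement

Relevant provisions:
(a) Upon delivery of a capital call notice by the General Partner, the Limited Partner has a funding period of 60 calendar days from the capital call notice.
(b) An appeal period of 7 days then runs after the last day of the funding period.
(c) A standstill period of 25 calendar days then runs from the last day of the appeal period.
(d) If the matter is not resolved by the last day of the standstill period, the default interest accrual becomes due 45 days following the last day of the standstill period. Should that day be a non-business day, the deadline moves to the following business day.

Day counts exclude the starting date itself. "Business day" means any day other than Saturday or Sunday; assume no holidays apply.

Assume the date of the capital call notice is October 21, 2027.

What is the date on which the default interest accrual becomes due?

March 6, 2028

Adding 60 calendar days to October 21, 2027 gives December 20, 2027, which is the last day of the funding period.
The last day of the appeal period: December 20, 2027 + 7 days = December 27, 2027.
Adding 25 calendar days to December 27, 2027 gives January 21, 2028, which is the last day of the standstill period.
The date on which the default interest accrual becomes due: January 21, 2028 + 45 days = March 6, 2028. March 6, 2028 is a Monday, so no roll-forward applies.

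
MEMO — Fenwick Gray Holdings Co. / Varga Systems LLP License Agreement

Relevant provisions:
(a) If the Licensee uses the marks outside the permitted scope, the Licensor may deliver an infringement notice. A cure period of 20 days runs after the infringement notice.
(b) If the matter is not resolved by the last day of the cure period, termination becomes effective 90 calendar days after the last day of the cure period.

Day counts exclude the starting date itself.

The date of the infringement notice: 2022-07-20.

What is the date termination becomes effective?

2022-11-07

The last day of the cure period: 2022-07-20 + 20 days = 2022-08-09.
The date termination becomes effective: 90 calendar days after 2022-08-09 is 2022-11-07.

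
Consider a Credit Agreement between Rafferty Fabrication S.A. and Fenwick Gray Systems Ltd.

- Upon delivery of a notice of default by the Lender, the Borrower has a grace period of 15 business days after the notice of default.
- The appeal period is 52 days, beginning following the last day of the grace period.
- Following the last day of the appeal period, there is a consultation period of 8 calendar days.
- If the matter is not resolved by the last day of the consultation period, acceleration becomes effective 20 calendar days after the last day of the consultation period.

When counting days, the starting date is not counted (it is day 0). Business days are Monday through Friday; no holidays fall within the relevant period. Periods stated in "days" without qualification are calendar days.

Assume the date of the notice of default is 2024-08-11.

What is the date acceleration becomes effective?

2024-11-18

From Sunday, 2024-08-11, 15 business days (Aug 12, Aug 13, Aug 14, Aug 15, …, Aug 28, Aug 29, Aug 30, skipping weekends) brings us to Friday, 2024-08-30, which is the last day of the grace period.
The last day of the appeal period: 52 calendar days after 2024-08-30 is 2024-10-21.
The last day of the consultation period: 8 calendar days after 2024-10-21 is 2024-10-29.
The date acceleration becomes effective: 20 calendar days after 2024-10-29 is 2024-11-18.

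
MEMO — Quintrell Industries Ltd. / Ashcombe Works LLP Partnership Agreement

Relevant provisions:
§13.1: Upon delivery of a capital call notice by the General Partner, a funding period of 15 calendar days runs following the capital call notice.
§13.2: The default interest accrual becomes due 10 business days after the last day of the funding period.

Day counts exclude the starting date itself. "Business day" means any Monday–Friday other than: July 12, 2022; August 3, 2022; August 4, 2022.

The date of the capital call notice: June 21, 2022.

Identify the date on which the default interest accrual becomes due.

The last day of the funding period: June 21, 2022 + 15 days = July 6, 2022.
The date on which the default interest accrual becomes due: 10 business days after Wednesday, July 6, 2022, skipping weekends and the listed holiday on Jul 12 — Jul 7, Jul 8, Jul 11, Jul 13, Jul 14, Jul 15, Jul 18, Jul 19, Jul 20, Jul 21 — lands on Thursday, July 21, 2022.

July 21, 2022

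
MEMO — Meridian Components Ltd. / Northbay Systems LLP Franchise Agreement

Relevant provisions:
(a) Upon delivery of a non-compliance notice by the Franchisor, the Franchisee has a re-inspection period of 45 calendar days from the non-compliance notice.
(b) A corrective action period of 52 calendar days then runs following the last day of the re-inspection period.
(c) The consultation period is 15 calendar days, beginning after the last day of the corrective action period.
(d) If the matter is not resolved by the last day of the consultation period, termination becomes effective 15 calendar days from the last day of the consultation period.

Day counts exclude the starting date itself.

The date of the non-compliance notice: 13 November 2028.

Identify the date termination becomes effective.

20 March 2029

The last day of the re-inspection period: 13 November 2028 + 45 days = 28 December 2028.
The last day of the corrective action period: 52 calendar days after 28 December 2028 is 18 February 2029.
The last day of the consultation period: 15 calendar days after 18 February 2029 is 5 March 2029.
The date termination becomes effective: 5 March 2029 + 15 days = 20 March 2029.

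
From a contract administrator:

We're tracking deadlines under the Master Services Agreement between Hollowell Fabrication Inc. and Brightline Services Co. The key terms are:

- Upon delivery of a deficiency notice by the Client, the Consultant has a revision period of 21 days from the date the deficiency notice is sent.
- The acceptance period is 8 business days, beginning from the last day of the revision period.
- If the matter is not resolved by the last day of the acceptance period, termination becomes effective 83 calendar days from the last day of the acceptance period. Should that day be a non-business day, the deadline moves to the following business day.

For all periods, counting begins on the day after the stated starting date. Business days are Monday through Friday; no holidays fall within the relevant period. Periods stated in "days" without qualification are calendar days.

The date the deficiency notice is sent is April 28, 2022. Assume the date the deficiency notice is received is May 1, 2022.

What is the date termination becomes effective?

August 22, 2022

Adding 21 calendar days to April 28, 2022 gives May 19, 2022, which is the last day of the revision period.
The last day of the acceptance period: 8 business days after Thursday, May 19, 2022, skipping weekends — May 20, May 23, May 24, May 25, May 26, May 27, May 30, May 31 — lands on Tuesday, May 31, 2022.
The date termination becomes effective: May 31, 2022 + 83 days = August 22, 2022. August 22, 2022 is a Monday, so no roll-forward applies.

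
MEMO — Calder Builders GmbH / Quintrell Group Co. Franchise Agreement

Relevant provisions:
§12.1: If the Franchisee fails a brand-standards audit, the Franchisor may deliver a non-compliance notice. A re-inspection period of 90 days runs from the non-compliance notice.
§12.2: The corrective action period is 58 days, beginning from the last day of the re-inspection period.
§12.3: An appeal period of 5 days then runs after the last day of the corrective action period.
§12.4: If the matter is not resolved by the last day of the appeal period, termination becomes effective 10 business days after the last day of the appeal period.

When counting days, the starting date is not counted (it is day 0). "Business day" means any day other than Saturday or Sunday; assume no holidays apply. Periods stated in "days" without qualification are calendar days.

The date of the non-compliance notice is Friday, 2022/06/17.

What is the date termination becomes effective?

The last day of the re-inspection period: 2022/06/17 + 90 days = 2022/09/15.
Adding 58 calendar days to 2022/09/15 gives 2022/11/12, which is the last day of the corrective action period.
Adding 5 calendar days to 2022/11/12 gives 2022/11/17, which is the last day of the appeal period.
The date termination becomes effective: counting 10 business days from Thursday, 2022/11/17 (Nov 18, Nov 21, Nov 22, Nov 23, Nov 24, Nov 25, Nov 28, Nov 29, Nov 30, Dec 1, skipping weekends) reaches Thursday, 2022/12/01.

2022/12/01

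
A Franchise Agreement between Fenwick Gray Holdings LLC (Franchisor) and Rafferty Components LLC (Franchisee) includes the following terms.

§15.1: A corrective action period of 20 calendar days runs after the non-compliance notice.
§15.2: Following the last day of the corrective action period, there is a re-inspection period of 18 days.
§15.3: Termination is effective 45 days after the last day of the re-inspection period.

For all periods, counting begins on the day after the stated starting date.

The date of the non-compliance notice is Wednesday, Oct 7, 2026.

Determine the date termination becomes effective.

Dec 29, 2026

The last day of the corrective action period: 20 calendar days after Oct 7, 2026 is Oct 27, 2026.
The last day of the re-inspection period: Oct 27, 2026 + 18 days = Nov 14, 2026.
The date termination becomes effective: 45 calendar days after Nov 14, 2026 is Dec 29, 2026.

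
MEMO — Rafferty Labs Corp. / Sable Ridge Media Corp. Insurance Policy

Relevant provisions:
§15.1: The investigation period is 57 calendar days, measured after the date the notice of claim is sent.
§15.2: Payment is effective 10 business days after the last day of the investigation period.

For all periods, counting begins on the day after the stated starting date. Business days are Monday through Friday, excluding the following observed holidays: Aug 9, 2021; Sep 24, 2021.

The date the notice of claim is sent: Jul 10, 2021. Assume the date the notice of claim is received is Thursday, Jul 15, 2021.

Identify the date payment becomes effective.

Sep 17, 2021

The last day of the investigation period: 57 calendar days after Jul 10, 2021 is Sep 5, 2021.
The date payment becomes effective: 10 business days after Sunday, Sep 5, 2021, skipping weekends — Sep 6, Sep 7, Sep 8, Sep 9, Sep 10, Sep 13, Sep 14, Sep 15, Sep 16, Sep 17 — lands on Friday, Sep 17, 2021.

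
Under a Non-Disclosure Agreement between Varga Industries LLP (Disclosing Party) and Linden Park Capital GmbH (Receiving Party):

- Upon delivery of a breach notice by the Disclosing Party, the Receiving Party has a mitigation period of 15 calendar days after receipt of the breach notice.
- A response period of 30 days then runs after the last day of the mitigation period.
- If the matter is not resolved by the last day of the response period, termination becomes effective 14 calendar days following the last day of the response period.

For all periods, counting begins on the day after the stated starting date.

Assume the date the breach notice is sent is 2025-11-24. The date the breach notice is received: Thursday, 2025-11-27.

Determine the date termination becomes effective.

2026-01-25

The last day of the mitigation period: 2025-11-27 + 15 days = 2025-12-12.
The last day of the response period: 30 calendar days after 2025-12-12 is 2026-01-11.
The date termination becomes effective: 14 calendar days after 2026-01-11 is 2026-01-25.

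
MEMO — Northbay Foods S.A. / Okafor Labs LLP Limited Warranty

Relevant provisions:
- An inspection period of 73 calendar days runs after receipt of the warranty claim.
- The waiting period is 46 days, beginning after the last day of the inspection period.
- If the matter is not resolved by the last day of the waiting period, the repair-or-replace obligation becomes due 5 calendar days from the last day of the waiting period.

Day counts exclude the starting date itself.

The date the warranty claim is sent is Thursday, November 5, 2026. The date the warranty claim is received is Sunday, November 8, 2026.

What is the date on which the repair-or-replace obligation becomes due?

Adding 73 calendar days to November 8, 2026 gives January 20, 2027, which is the last day of the inspection period.
The last day of the waiting period: January 20, 2027 + 46 days = March 7, 2027.
The date on which the repair-or-replace obligation becomes due: March 7, 2027 + 5 days = March 12, 2027.

March 12, 2027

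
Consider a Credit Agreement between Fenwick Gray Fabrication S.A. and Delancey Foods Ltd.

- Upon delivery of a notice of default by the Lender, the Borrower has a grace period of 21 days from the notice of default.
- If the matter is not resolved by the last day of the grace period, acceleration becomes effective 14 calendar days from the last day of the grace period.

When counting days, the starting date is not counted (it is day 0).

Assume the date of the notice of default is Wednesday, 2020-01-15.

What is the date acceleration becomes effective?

The last day of the grace period: 21 calendar days after 2020-01-15 is 2020-02-05.
The date acceleration becomes effective: 14 calendar days after 2020-02-05 is 2020-02-19.

2020-02-19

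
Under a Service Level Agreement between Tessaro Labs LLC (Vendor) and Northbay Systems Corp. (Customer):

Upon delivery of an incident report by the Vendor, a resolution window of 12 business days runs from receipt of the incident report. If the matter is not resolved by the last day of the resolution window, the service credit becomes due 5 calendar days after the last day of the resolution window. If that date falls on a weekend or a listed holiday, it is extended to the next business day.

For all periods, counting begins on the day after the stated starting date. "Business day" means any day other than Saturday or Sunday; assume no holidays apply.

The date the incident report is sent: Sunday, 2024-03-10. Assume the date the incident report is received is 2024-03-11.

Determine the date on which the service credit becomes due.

2024-04-01

From Monday, 2024-03-11, 12 business days (Mar 12, Mar 13, Mar 14, Mar 15, …, Mar 25, Mar 26, Mar 27, skipping weekends) brings us to Wednesday, 2024-03-27, which is the last day of the resolution window.
Adding 5 calendar days to 2024-03-27 gives 2024-04-01, which is the date on which the service credit becomes due. 2024-04-01 is a Monday, so no roll-forward applies.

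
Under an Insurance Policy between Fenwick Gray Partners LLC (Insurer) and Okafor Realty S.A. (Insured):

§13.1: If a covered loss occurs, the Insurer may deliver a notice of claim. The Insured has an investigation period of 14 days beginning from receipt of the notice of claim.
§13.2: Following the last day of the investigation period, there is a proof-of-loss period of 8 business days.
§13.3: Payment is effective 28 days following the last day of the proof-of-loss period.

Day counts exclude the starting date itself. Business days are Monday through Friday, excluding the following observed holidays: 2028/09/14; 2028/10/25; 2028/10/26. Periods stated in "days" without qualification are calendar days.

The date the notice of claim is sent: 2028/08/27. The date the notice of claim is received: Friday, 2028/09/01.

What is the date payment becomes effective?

2028/10/25

Adding 14 calendar days to 2028/09/01 gives 2028/09/15, which is the last day of the investigation period.
The last day of the proof-of-loss period: counting 8 business days from Friday, 2028/09/15 (Sep 18, Sep 19, Sep 20, Sep 21, Sep 22, Sep 25, Sep 26, Sep 27, skipping weekends) reaches Wednesday, 2028/09/27.
Adding 28 calendar days to 2028/09/27 gives 2028/10/25, which is the date payment becomes effective.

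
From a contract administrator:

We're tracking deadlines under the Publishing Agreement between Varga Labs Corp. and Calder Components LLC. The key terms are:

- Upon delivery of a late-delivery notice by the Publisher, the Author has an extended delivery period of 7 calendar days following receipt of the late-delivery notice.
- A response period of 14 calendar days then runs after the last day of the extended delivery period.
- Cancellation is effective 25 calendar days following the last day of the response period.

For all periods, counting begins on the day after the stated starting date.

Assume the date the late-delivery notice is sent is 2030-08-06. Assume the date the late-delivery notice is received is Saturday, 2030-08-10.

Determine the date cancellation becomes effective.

Adding 7 calendar days to 2030-08-10 gives 2030-08-17, which is the last day of the extended delivery period.
The last day of the response period: 14 calendar days after 2030-08-17 is 2030-08-31.
Adding 25 calendar days to 2030-08-31 gives 2030-09-25, which is the date cancellation becomes effective.

2030-09-25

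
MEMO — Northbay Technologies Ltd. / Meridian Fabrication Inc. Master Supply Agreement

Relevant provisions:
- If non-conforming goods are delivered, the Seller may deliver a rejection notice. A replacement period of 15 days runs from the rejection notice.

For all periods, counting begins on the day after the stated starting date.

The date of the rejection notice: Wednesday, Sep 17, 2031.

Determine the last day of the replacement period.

Oct 2, 2031

Adding 15 calendar days to Sep 17, 2031 gives Oct 2, 2031, which is the last day of the replacement period.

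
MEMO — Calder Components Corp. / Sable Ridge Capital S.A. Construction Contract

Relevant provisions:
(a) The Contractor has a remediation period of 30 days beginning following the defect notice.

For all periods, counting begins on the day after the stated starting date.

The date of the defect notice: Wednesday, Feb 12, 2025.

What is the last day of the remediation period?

Mar 14, 2025

The last day of the remediation period: 30 calendar days after Feb 12, 2025 is Mar 14, 2025.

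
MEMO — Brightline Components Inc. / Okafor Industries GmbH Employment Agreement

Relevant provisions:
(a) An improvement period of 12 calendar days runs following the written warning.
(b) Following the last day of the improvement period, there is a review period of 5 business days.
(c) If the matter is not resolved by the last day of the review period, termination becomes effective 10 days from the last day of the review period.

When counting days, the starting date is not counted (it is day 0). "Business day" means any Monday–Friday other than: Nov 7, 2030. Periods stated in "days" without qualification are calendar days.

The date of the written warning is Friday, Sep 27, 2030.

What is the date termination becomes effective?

Adding 12 calendar days to Sep 27, 2030 gives Oct 9, 2030, which is the last day of the improvement period.
From Wednesday, Oct 9, 2030, 5 business days (Oct 10, Oct 11, Oct 14, Oct 15, Oct 16, skipping weekends) brings us to Wednesday, Oct 16, 2030, which is the last day of the review period.
The date termination becomes effective: Oct 16, 2030 + 10 days = Oct 26, 2030.

Oct 26, 2030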